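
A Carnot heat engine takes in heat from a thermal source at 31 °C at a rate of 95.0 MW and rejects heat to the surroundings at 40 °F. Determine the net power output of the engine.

Ẇ ≈ 8.295 MW

T_H = 31 °C → 31 + 273.15 = 304.15 K.
T_C = 40 °F → (40 − 32) × 5/9 = 4.44 °C = 277.59 K.
Since the cycle is reversible, η = 1 − T_C/T_H = 1 − 277.59/304.15 = 0.0873.
W = η·Q_H = 0.0873 × 95.0 = 8.295 MW.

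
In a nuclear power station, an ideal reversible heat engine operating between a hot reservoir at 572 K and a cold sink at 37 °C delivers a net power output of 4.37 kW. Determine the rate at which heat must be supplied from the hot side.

T_C = 37 °C → 37 + 273.15 = 310.15 K.
η_rev = 1 − T_C/T_H = 1 − 310.15/572.00 = 0.4578.
Q_H = W/η = 4.37/0.4578 = 9.55 kW.

Q̇_H ≈ 9.55 kW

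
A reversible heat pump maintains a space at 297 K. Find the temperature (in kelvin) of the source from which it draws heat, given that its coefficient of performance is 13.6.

T_C ≈ 275.2 K

COP_HP = T_H/(T_H − T_C) ⇒ T_C = T_H·(COP_HP − 1)/COP_HP = 297.00 × (13.6 − 1)/13.6 = 275.2 K.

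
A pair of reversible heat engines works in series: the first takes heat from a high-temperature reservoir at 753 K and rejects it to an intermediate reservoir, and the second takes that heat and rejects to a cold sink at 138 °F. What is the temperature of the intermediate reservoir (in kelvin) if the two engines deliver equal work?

T_m ≈ 542.5 K

T_C = 138 °F → (138 − 32) × 5/9 = 58.89 °C = 332.04 K.
For reversible stages Q_m = Q_H·(T_m/T_H). Setting W₁ = Q_H(1 − T_m/T_H) equal to W₂ = Q_m(1 − T_C/T_m) = Q_H·(T_m − T_C)/T_H gives T_H − T_m = T_m − T_C, so T_m = (T_H + T_C)/2 = (753.00 + 332.04)/2 = 542.5 K.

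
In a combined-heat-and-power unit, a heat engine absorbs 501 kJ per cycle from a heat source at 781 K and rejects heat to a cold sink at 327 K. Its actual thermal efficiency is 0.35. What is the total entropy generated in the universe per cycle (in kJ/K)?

ΔS_univ ≈ 0.3544 kJ/K

W = η·Q_H = 0.35 × 501 = 175.3 kJ, so Q_C = Q_H − W = 325.6 kJ.
Reservoir entropy changes: ΔS_H = −Q_H/T_H = −501/781.00 = -0.6415 kJ/K and ΔS_C = +Q_C/T_C = 325.6/327.00 = 0.9959 kJ/K.
ΔS_univ = −Q_H/T_H + Q_C/T_C = 0.3544 kJ/K (> 0, since η = 0.35 < η_Carnot = 0.581).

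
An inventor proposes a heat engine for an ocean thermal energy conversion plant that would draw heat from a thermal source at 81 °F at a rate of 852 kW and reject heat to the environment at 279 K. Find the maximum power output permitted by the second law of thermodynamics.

Ẇ_max ≈ 60.6 kW

T_H = 81 °F → (81 − 32) × 5/9 = 27.22 °C = 300.37 K.
By the Carnot theorem, η_max = 1 − T_C/T_H = 1 − 279.00/300.37 = 0.0712.
W_max = η_max · Q_H = 0.0712 × 852 = 60.6 kW.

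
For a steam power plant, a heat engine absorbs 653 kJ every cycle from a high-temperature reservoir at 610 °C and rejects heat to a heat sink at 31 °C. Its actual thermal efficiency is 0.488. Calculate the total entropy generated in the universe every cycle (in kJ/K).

T_H = 610 °C → 610 + 273.15 = 883.15 K.
T_C = 31 °C → 31 + 273.15 = 304.15 K.
W = η·Q_H = 0.488 × 653 = 318.7 kJ, so Q_C = Q_H − W = 334.3 kJ.
Entropy balance on the reservoirs: −Q_H/T_H = -0.7394 kJ/K, +Q_C/T_C = 1.099 kJ/K.
ΔS_univ = −Q_H/T_H + Q_C/T_C = 0.360 kJ/K (> 0, since η = 0.488 < η_Carnot = 0.656).

ΔS_univ ≈ 0.360 kJ/K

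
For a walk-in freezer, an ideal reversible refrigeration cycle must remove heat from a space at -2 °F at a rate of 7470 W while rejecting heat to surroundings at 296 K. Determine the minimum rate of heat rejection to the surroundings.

T_C = -2 °F → (-2 − 32) × 5/9 = -18.89 °C = 254.26 K.
For a reversible cycle Q_H/Q_C = T_H/T_C, so Q_H = Q_C·T_H/T_C = 7470 × 296.00/254.26 = 8700 W.

Q̇_H ≈ 8700 W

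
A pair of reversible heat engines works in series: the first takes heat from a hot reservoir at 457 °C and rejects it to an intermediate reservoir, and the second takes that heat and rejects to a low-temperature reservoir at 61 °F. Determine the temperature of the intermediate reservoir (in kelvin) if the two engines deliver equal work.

T_H = 457 °C → 457 + 273.15 = 730.15 K.
T_C = 61 °F → (61 − 32) × 5/9 = 16.11 °C = 289.26 K.
For reversible stages Q_m = Q_H·(T_m/T_H). Setting W₁ = Q_H(1 − T_m/T_H) equal to W₂ = Q_m(1 − T_C/T_m) = Q_H·(T_m − T_C)/T_H gives T_H − T_m = T_m − T_C, so T_m = (T_H + T_C)/2 = (730.15 + 289.26)/2 = 509.7 K.

T_m ≈ 509.7 K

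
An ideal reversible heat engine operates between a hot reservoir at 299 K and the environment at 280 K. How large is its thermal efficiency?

Carnot efficiency: η = 1 − T_C/T_H = 1 − 280.00/299.00 = 0.06355.

η ≈ 0.06355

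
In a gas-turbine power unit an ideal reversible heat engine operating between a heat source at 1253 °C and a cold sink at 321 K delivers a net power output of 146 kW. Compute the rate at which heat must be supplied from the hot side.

T_H = 1253 °C → 1253 + 273.15 = 1526.15 K.
Carnot efficiency: η = 1 − T_C/T_H = 1 − 321.00/1526.15 = 0.7897.
Q_H = W/η = 146/0.7897 = 185 kW.

Q̇_H ≈ 185 kW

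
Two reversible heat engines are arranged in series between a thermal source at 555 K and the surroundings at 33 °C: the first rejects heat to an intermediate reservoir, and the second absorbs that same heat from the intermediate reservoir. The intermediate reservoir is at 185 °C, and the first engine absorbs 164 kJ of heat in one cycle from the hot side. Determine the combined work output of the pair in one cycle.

W_total ≈ 73.5 kJ

T_C = 33 °C → 33 + 273.15 = 306.15 K.
Two reversible stages in series are equivalent to a single Carnot engine between T_H and T_C, so η_total = 1 − T_C/T_H = 1 − 306.15/555.00 = 0.4484.
W_total = η_total · Q_H = 0.4484 × 164 = 73.5 kJ.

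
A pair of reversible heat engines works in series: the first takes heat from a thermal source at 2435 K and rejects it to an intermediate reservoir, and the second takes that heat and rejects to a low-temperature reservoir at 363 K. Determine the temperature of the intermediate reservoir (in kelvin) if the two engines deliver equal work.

T_m ≈ 1399 K

For reversible stages Q_m = Q_H·(T_m/T_H). Setting W₁ = Q_H(1 − T_m/T_H) equal to W₂ = Q_m(1 − T_C/T_m) = Q_H·(T_m − T_C)/T_H gives T_H − T_m = T_m − T_C, so T_m = (T_H + T_C)/2 = (2435.00 + 363.00)/2 = 1399 K.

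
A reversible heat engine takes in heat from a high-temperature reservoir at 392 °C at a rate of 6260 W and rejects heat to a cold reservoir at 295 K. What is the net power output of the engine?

Ẇ ≈ 3484 W

T_H = 392 °C → 392 + 273.15 = 665.15 K.
Carnot efficiency: η = 1 − T_C/T_H = 1 − 295.00/665.15 = 0.5565.
W = η·Q_H = 0.5565 × 6260 = 3484 W.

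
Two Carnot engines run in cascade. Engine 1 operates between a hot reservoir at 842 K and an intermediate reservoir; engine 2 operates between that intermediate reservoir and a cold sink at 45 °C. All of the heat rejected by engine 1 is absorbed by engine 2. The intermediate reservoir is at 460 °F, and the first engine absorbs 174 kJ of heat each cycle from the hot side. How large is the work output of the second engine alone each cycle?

T_C = 45 °C → 45 + 273.15 = 318.15 K.
T_m = 460 °F → (460 − 32) × 5/9 = 237.78 °C = 510.93 K.
Heat entering the second stage: Q_m = Q_H·(T_m/T_H) = 174 × 510.93/842.00 = 105.6 kJ.
Second-stage efficiency η₂ = 1 − T_C/T_m = 1 − 318.15/510.93 = 0.3773, so W₂ = η₂·Q_m = 39.84 kJ.

W₂ ≈ 39.84 kJ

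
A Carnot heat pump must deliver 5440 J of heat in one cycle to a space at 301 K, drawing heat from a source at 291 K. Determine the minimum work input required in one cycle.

W_in ≈ 181 J

Reversible heating COP: COP_HP = T_H/(T_H − T_C) = 301.00/10.00 = 30.1000.
W = Q_H/COP_HP = 5440/30.1000 = 181 J.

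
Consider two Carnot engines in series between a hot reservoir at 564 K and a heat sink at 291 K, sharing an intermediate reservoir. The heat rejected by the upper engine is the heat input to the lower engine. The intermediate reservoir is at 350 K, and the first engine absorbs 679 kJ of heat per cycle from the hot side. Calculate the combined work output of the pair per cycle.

Two reversible stages in series are equivalent to a single Carnot engine between T_H and T_C, so η_total = 1 − T_C/T_H = 1 − 291.00/564.00 = 0.4840.
W_total = η_total · Q_H = 0.4840 × 679 = 329 kJ.

W_total ≈ 329 kJ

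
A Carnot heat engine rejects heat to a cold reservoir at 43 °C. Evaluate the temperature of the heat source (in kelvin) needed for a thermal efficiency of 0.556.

T_H ≈ 712 K

T_C = 43 °C → 43 + 273.15 = 316.15 K.
From η = 1 − T_C/T_H, solving for T_H gives T_H = T_C/(1 − η) = 316.15/(1 − 0.556) = 712 K.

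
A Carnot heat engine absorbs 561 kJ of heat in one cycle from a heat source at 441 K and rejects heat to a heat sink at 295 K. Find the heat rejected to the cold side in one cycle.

η_rev = 1 − T_C/T_H = 1 − 295.00/441.00 = 0.3311.
For a reversible cycle Q_C/Q_H = T_C/T_H, so Q_C = 561 × 295.00/441.00 = 375 kJ.

Q_C ≈ 375 kJ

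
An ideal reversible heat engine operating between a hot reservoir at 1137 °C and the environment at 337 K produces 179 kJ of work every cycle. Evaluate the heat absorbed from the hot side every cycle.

Q_H ≈ 235 kJ

T_H = 1137 °C → 1137 + 273.15 = 1410.15 K.
Since the cycle is reversible, η = 1 − T_C/T_H = 1 − 337.00/1410.15 = 0.7610.
Q_H = W/η = 179/0.7610 = 235 kJ.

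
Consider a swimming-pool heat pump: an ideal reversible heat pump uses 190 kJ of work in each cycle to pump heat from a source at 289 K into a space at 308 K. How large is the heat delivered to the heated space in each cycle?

Q_H ≈ 3080 kJ

For a reversible heat pump, COP_HP = T_H/(T_H − T_C) = 308.00/19.00 = 16.2105.
Q_H = COP_HP · W = 16.2105 × 190 = 3080 kJ.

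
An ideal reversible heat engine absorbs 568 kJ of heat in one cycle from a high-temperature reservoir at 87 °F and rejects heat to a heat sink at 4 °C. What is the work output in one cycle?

W ≈ 49.7 kJ

T_H = 87 °F → (87 − 32) × 5/9 = 30.56 °C = 303.71 K.
T_C = 4 °C → 4 + 273.15 = 277.15 K.
The Carnot efficiency is η = 1 − T_C/T_H = 1 − 277.15/303.71 = 0.0874.
W = η·Q_H = 0.0874 × 568 = 49.7 kJ.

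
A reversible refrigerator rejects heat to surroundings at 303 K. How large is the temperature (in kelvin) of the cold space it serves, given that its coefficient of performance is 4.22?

COP_R = T_C/(T_H − T_C) ⇒ T_C = T_H·COP_R/(1 + COP_R) = 303.00 × 4.22/(1 + 4.22) = 245 K.

T_C ≈ 245 K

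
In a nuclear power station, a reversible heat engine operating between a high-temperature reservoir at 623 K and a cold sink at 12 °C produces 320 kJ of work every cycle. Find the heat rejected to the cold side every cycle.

T_C = 12 °C → 12 + 273.15 = 285.15 K.
η_rev = 1 − T_C/T_H = 1 − 285.15/623.00 = 0.5423.
Since Q_C/Q_H = T_C/T_H and Q_H = W/η, Q_C = W·T_C/(T_H − T_C) = 320 × 285.15/337.85 = 270.1 kJ.

Q_C ≈ 270.1 kJ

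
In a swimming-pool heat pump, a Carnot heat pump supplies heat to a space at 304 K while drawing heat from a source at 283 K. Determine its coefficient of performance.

COP_HP ≈ 14.5

For a reversible heat pump, COP_HP = T_H/(T_H − T_C) = 304.00/(304.00 − 283.00) = 14.5.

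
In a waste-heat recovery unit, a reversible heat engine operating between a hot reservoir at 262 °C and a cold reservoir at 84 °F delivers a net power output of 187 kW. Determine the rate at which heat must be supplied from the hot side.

Q̇_H ≈ 429 kW

T_H = 262 °C → 262 + 273.15 = 535.15 K.
T_C = 84 °F → (84 − 32) × 5/9 = 28.89 °C = 302.04 K.
η_rev = 1 − T_C/T_H = 1 − 302.04/535.15 = 0.4356.
Q_H = W/η = 187/0.4356 = 429 kW.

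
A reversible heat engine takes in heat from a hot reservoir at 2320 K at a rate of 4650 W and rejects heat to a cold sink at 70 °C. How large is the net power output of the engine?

Ẇ ≈ 3962 W

T_C = 70 °C → 70 + 273.15 = 343.15 K.
Since the cycle is reversible, η = 1 − T_C/T_H = 1 − 343.15/2320.00 = 0.8521.
W = η·Q_H = 0.8521 × 4650 = 3962 W.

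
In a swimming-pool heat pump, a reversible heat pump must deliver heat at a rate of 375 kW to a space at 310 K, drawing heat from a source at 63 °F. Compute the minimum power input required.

T_C = 63 °F → (63 − 32) × 5/9 = 17.22 °C = 290.37 K.
The Carnot heat-pump COP is COP_HP = T_H/(T_H − T_C) = 310.00/19.63 = 15.7939.
W = Q_H/COP_HP = 375/15.7939 = 23.74 kW.

Ẇ_in ≈ 23.74 kW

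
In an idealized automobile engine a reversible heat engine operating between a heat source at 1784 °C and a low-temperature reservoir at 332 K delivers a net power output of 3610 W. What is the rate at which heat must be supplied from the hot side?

T_H = 1784 °C → 1784 + 273.15 = 2057.15 K.
Since the cycle is reversible, η = 1 − T_C/T_H = 1 − 332.00/2057.15 = 0.8386.
Q_H = W/η = 3610/0.8386 = 4305 W.

Q̇_H ≈ 4305 W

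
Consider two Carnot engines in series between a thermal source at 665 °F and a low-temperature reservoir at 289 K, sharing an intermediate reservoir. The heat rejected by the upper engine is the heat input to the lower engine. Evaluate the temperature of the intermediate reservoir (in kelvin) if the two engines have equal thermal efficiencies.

T_H = 665 °F → (665 − 32) × 5/9 = 351.67 °C = 624.82 K.
Equal efficiencies require 1 − T_m/T_H = 1 − T_C/T_m, i.e. T_m/T_H = T_C/T_m, so T_m = √(T_H·T_C) = √(624.82 × 289.00) = 424.9 K.

T_m ≈ 424.9 K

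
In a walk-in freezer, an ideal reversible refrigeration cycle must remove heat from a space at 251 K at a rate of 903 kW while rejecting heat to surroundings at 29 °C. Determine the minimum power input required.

T_H = 29 °C → 29 + 273.15 = 302.15 K.
For a reversible refrigerator, COP_R = T_C/(T_H − T_C) = 251.00/51.15 = 4.9071.
W = Q_C/COP_R = 903/4.9071 = 184 kW.

Ẇ_in ≈ 184 kW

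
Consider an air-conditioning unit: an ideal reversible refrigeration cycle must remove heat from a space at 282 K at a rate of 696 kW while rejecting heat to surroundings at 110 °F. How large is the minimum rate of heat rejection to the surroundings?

Q̇_H ≈ 781 kW

T_H = 110 °F → (110 − 32) × 5/9 = 43.33 °C = 316.48 K.
For a reversible cycle Q_H/Q_C = T_H/T_C, so Q_H = Q_C·T_H/T_C = 696 × 316.48/282.00 = 781 kW.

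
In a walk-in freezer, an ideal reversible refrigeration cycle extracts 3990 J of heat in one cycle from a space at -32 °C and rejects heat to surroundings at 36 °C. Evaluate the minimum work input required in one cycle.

W_in ≈ 1130 J

T_H = 36 °C → 36 + 273.15 = 309.15 K.
T_C = -32 °C → -32 + 273.15 = 241.15 K.
Carnot COP: COP_R = T_C/(T_H − T_C) = 241.15/68.00 = 3.5463.
W = Q_C/COP_R = 3990/3.5463 = 1130 J.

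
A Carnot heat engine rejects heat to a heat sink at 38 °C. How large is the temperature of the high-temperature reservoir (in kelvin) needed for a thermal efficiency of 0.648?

T_H ≈ 883.9 K

T_C = 38 °C → 38 + 273.15 = 311.15 K.
From η = 1 − T_C/T_H, solving for T_H gives T_H = T_C/(1 − η) = 311.15/(1 − 0.648) = 883.9 K.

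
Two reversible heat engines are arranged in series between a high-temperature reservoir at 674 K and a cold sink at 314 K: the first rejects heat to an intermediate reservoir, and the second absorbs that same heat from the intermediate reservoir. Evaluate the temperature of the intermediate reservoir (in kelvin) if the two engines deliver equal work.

T_m ≈ 494 K

For reversible stages Q_m = Q_H·(T_m/T_H). Setting W₁ = Q_H(1 − T_m/T_H) equal to W₂ = Q_m(1 − T_C/T_m) = Q_H·(T_m − T_C)/T_H gives T_H − T_m = T_m − T_C, so T_m = (T_H + T_C)/2 = (674.00 + 314.00)/2 = 494 K.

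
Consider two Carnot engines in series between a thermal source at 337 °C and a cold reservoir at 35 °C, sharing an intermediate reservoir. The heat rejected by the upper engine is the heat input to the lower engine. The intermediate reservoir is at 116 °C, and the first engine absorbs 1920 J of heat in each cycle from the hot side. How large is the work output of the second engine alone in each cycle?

T_H = 337 °C → 337 + 273.15 = 610.15 K.
T_C = 35 °C → 35 + 273.15 = 308.15 K.
T_m = 116 °C → 116 + 273.15 = 389.15 K.
Heat entering the second stage: Q_m = Q_H·(T_m/T_H) = 1920 × 389.15/610.15 = 1220 J.
Second-stage efficiency η₂ = 1 − T_C/T_m = 1 − 308.15/389.15 = 0.2081, so W₂ = η₂·Q_m = 255 J.

W₂ ≈ 255 J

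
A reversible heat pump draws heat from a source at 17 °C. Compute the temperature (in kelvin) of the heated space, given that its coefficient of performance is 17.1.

T_C = 17 °C → 17 + 273.15 = 290.15 K.
COP_HP = T_H/(T_H − T_C) ⇒ T_H = T_C·COP_HP/(COP_HP − 1) = 290.15 × 17.1/(17.1 − 1) = 308 K.

T_H ≈ 308 K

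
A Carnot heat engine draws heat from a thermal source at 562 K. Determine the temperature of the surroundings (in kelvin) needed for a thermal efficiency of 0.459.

From η = 1 − T_C/T_H, T_C = T_H·(1 − η) = 562.00 × (1 − 0.459) = 304.0 K.

T_C ≈ 304.0 K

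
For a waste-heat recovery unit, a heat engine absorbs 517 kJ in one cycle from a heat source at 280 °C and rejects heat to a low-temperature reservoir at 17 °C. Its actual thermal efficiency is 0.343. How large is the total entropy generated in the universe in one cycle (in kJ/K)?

ΔS_univ ≈ 0.236 kJ/K

T_H = 280 °C → 280 + 273.15 = 553.15 K.
T_C = 17 °C → 17 + 273.15 = 290.15 K.
W = η·Q_H = 0.343 × 517 = 177.3 kJ, so Q_C = Q_H − W = 339.7 kJ.
Entropy balance on the reservoirs: −Q_H/T_H = -0.9346 kJ/K, +Q_C/T_C = 1.171 kJ/K.
ΔS_univ = −Q_H/T_H + Q_C/T_C = 0.236 kJ/K (> 0, since η = 0.343 < η_Carnot = 0.475).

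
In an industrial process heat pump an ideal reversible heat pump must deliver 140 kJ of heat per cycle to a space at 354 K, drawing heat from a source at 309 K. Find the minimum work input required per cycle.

For a reversible heat pump, COP_HP = T_H/(T_H − T_C) = 354.00/45.00 = 7.8667.
W = Q_H/COP_HP = 140/7.8667 = 17.80 kJ.

W_in ≈ 17.80 kJ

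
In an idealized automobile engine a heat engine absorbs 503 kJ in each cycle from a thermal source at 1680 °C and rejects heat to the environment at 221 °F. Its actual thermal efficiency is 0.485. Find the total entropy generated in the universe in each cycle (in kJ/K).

T_H = 1680 °C → 1680 + 273.15 = 1953.15 K.
T_C = 221 °F → (221 − 32) × 5/9 = 105.00 °C = 378.15 K.
W = η·Q_H = 0.485 × 503 = 244.0 kJ, so Q_C = Q_H − W = 259.0 kJ.
Reservoir entropy changes: ΔS_H = −Q_H/T_H = −503/1953.15 = -0.2575 kJ/K and ΔS_C = +Q_C/T_C = 259.0/378.15 = 0.6850 kJ/K.
ΔS_univ = −Q_H/T_H + Q_C/T_C = 0.4275 kJ/K (> 0, since η = 0.485 < η_Carnot = 0.806).

ΔS_univ ≈ 0.4275 kJ/K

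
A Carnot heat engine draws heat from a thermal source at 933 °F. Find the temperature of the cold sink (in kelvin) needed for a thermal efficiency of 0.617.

T_C ≈ 296 K

T_H = 933 °F → (933 − 32) × 5/9 = 500.56 °C = 773.71 K.
From η = 1 − T_C/T_H, T_C = T_H·(1 − η) = 773.71 × (1 − 0.617) = 296 K.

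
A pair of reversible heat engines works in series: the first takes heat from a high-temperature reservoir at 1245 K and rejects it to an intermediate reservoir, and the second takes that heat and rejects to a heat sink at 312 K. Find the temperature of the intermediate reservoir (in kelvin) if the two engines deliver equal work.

T_m ≈ 778 K

For reversible stages Q_m = Q_H·(T_m/T_H). Setting W₁ = Q_H(1 − T_m/T_H) equal to W₂ = Q_m(1 − T_C/T_m) = Q_H·(T_m − T_C)/T_H gives T_H − T_m = T_m − T_C, so T_m = (T_H + T_C)/2 = (1245.00 + 312.00)/2 = 778 K.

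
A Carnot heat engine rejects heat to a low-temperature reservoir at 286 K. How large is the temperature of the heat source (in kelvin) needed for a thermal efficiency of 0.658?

T_H ≈ 836 K

From η = 1 − T_C/T_H, solving for T_H gives T_H = T_C/(1 − η) = 286.00/(1 − 0.658) = 836 K.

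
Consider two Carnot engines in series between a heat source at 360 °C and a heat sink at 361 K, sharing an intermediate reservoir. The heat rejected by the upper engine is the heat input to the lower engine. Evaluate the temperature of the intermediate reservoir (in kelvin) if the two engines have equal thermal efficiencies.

T_m ≈ 478.1 K

T_H = 360 °C → 360 + 273.15 = 633.15 K.
Equal efficiencies require 1 − T_m/T_H = 1 − T_C/T_m, i.e. T_m/T_H = T_C/T_m, so T_m = √(T_H·T_C) = √(633.15 × 361.00) = 478.1 K.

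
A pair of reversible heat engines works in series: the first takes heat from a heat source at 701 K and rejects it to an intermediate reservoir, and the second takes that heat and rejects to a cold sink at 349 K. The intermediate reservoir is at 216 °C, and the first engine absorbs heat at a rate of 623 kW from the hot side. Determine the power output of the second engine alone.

Ẇ₂ ≈ 125 kW

T_m = 216 °C → 216 + 273.15 = 489.15 K.
Heat entering the second stage: Q_m = Q_H·(T_m/T_H) = 623 × 489.15/701.00 = 435 kW.
Second-stage efficiency η₂ = 1 − T_C/T_m = 1 − 349.00/489.15 = 0.2865, so W₂ = η₂·Q_m = 125 kW.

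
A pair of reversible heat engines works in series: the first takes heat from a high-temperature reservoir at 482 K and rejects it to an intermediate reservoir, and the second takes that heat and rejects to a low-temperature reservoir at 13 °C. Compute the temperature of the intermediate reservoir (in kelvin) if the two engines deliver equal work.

T_C = 13 °C → 13 + 273.15 = 286.15 K.
For reversible stages Q_m = Q_H·(T_m/T_H). Setting W₁ = Q_H(1 − T_m/T_H) equal to W₂ = Q_m(1 − T_C/T_m) = Q_H·(T_m − T_C)/T_H gives T_H − T_m = T_m − T_C, so T_m = (T_H + T_C)/2 = (482.00 + 286.15)/2 = 384.1 K.

T_m ≈ 384.1 K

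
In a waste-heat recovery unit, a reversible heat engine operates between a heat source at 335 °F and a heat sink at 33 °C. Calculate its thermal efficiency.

η ≈ 0.307

T_H = 335 °F → (335 − 32) × 5/9 = 168.33 °C = 441.48 K.
T_C = 33 °C → 33 + 273.15 = 306.15 K.
Carnot efficiency: η = 1 − T_C/T_H = 1 − 306.15/441.48 = 0.307.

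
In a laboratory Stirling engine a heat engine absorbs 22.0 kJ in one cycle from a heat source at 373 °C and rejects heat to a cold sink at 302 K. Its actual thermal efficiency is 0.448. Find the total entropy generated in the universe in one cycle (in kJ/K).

T_H = 373 °C → 373 + 273.15 = 646.15 K.
W = η·Q_H = 0.448 × 22.0 = 9.856 kJ, so Q_C = Q_H − W = 12.14 kJ.
The hot reservoir loses entropy Q_H/T_H = 22.0/646.15 = 0.03405 kJ/K; the cold reservoir gains Q_C/T_C = 12.14/302.00 = 0.04021 kJ/K.
ΔS_univ = −Q_H/T_H + Q_C/T_C = 0.006164 kJ/K (> 0, since η = 0.448 < η_Carnot = 0.533).

ΔS_univ ≈ 0.006164 kJ/K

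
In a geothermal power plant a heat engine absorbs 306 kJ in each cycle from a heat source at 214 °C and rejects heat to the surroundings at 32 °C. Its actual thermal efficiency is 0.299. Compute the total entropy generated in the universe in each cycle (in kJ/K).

T_H = 214 °C → 214 + 273.15 = 487.15 K.
T_C = 32 °C → 32 + 273.15 = 305.15 K.
W = η·Q_H = 0.299 × 306 = 91.49 kJ, so Q_C = Q_H − W = 214.5 kJ.
Entropy balance on the reservoirs: −Q_H/T_H = -0.6281 kJ/K, +Q_C/T_C = 0.7030 kJ/K.
ΔS_univ = −Q_H/T_H + Q_C/T_C = 0.07481 kJ/K (> 0, since η = 0.299 < η_Carnot = 0.374).

ΔS_univ ≈ 0.07481 kJ/K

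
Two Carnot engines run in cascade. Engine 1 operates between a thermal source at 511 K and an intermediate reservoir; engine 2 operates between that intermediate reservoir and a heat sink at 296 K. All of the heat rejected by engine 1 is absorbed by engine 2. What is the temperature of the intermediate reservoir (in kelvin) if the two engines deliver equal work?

T_m ≈ 404 K

For reversible stages Q_m = Q_H·(T_m/T_H). Setting W₁ = Q_H(1 − T_m/T_H) equal to W₂ = Q_m(1 − T_C/T_m) = Q_H·(T_m − T_C)/T_H gives T_H − T_m = T_m − T_C, so T_m = (T_H + T_C)/2 = (511.00 + 296.00)/2 = 404 K.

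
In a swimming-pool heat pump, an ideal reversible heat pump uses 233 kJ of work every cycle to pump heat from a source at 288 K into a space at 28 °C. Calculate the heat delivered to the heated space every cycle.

T_H = 28 °C → 28 + 273.15 = 301.15 K.
For a reversible heat pump, COP_HP = T_H/(T_H − T_C) = 301.15/13.15 = 22.9011.
Q_H = COP_HP · W = 22.9011 × 233 = 5340 kJ.

Q_H ≈ 5340 kJ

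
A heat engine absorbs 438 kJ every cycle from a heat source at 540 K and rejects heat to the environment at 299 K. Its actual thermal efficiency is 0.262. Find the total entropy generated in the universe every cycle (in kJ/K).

ΔS_univ ≈ 0.2700 kJ/K

W = η·Q_H = 0.262 × 438 = 114.8 kJ, so Q_C = Q_H − W = 323.2 kJ.
The hot reservoir loses entropy Q_H/T_H = 438/540.00 = 0.8111 kJ/K; the cold reservoir gains Q_C/T_C = 323.2/299.00 = 1.081 kJ/K.
ΔS_univ = −Q_H/T_H + Q_C/T_C = 0.2700 kJ/K (> 0, since η = 0.262 < η_Carnot = 0.446).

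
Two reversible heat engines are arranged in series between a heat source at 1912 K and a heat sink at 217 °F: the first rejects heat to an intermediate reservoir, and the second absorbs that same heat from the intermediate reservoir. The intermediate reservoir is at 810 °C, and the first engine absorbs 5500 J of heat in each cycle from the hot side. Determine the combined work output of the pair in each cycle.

W_total ≈ 4420 J

T_C = 217 °F → (217 − 32) × 5/9 = 102.78 °C = 375.93 K.
Two reversible stages in series are equivalent to a single Carnot engine between T_H and T_C, so η_total = 1 − T_C/T_H = 1 − 375.93/1912.00 = 0.8034.
W_total = η_total · Q_H = 0.8034 × 5500 = 4420 J.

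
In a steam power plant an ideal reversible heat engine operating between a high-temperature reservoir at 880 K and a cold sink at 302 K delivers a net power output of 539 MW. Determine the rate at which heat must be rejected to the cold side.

Q̇_C ≈ 282 MW

The Carnot efficiency is η = 1 − T_C/T_H = 1 − 302.00/880.00 = 0.6568.
Since Q_C/Q_H = T_C/T_H and Q_H = W/η, Q_C = W·T_C/(T_H − T_C) = 539 × 302.00/578.00 = 282 MW.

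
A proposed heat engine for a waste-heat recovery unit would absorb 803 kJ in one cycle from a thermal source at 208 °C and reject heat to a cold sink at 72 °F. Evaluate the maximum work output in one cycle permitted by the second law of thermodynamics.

W_max ≈ 310.0 kJ

T_H = 208 °C → 208 + 273.15 = 481.15 K.
T_C = 72 °F → (72 − 32) × 5/9 = 22.22 °C = 295.37 K.
No engine can exceed the Carnot limit: η_max = 1 − T_C/T_H = 1 − 295.37/481.15 = 0.3861.
W_max = η_max · Q_H = 0.3861 × 803 = 310.0 kJ.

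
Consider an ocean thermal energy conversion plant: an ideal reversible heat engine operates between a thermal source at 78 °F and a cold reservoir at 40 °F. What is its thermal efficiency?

η ≈ 0.0707

T_H = 78 °F → (78 − 32) × 5/9 = 25.56 °C = 298.71 K.
T_C = 40 °F → (40 − 32) × 5/9 = 4.44 °C = 277.59 K.
Since the cycle is reversible, η = 1 − T_C/T_H = 1 − 277.59/298.71 = 0.0707.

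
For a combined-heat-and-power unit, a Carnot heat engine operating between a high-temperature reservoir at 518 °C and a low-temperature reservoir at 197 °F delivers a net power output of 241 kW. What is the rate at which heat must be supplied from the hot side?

T_H = 518 °C → 518 + 273.15 = 791.15 K.
T_C = 197 °F → (197 − 32) × 5/9 = 91.67 °C = 364.82 K.
Carnot efficiency: η = 1 − T_C/T_H = 1 − 364.82/791.15 = 0.5389.
Q_H = W/η = 241/0.5389 = 447 kW.

Q̇_H ≈ 447 kW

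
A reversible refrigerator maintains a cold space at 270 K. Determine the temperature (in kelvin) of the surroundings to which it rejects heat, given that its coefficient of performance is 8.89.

T_H ≈ 300.4 K

COP_R = T_C/(T_H − T_C) ⇒ T_H = T_C·(1 + 1/COP_R) = 270.00 × (1 + 1/8.89) = 300.4 K.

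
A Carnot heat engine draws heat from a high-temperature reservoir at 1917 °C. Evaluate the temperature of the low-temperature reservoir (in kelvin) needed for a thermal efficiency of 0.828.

T_H = 1917 °C → 1917 + 273.15 = 2190.15 K.
From η = 1 − T_C/T_H, T_C = T_H·(1 − η) = 2190.15 × (1 − 0.828) = 376.7 K.

T_C ≈ 376.7 K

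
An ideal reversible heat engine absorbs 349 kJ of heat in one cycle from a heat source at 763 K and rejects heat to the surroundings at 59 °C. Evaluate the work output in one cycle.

T_C = 59 °C → 59 + 273.15 = 332.15 K.
Carnot efficiency: η = 1 − T_C/T_H = 1 − 332.15/763.00 = 0.5647.
W = η·Q_H = 0.5647 × 349 = 197 kJ.

W ≈ 197 kJ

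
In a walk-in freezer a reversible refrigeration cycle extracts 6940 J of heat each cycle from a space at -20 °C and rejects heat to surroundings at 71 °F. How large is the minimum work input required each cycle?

W_in ≈ 1140 J

T_H = 71 °F → (71 − 32) × 5/9 = 21.67 °C = 294.82 K.
T_C = -20 °C → -20 + 273.15 = 253.15 K.
COP_R = T_C/(T_H − T_C) = 253.15/41.67 = 6.0756.
W = Q_C/COP_R = 6940/6.0756 = 1140 J.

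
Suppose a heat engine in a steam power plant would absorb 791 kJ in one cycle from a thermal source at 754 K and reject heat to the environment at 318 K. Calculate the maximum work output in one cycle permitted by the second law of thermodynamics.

W_max ≈ 457 kJ

The upper bound on efficiency is η_max = 1 − T_C/T_H = 1 − 318.00/754.00 = 0.5782.
W_max = η_max · Q_H = 0.5782 × 791 = 457 kJ.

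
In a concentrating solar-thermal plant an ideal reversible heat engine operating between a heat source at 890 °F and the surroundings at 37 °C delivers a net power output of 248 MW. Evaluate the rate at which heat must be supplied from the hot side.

T_H = 890 °F → (890 − 32) × 5/9 = 476.67 °C = 749.82 K.
T_C = 37 °C → 37 + 273.15 = 310.15 K.
Since the cycle is reversible, η = 1 − T_C/T_H = 1 − 310.15/749.82 = 0.5864.
Q_H = W/η = 248/0.5864 = 422.9 MW.

Q̇_H ≈ 422.9 MW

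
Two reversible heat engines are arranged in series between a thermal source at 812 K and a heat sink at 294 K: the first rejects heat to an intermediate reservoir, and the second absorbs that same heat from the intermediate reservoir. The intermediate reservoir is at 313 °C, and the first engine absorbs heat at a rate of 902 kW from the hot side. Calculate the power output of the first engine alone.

Ẇ₁ ≈ 250.9 kW

T_m = 313 °C → 313 + 273.15 = 586.15 K.
First-stage efficiency η₁ = 1 − T_m/T_H = 1 − 586.15/812.00 = 0.2781.
W₁ = η₁·Q_H = 0.2781 × 902 = 250.9 kW.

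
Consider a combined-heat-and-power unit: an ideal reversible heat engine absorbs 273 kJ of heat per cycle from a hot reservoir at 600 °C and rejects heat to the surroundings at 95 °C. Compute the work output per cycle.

W ≈ 158 kJ

T_H = 600 °C → 600 + 273.15 = 873.15 K.
T_C = 95 °C → 95 + 273.15 = 368.15 K.
η_rev = 1 − T_C/T_H = 1 − 368.15/873.15 = 0.5784.
W = η·Q_H = 0.5784 × 273 = 158 kJ.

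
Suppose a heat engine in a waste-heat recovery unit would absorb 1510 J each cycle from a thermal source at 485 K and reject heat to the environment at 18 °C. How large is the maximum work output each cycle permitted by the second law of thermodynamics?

W_max ≈ 604 J

T_C = 18 °C → 18 + 273.15 = 291.15 K.
The upper bound on efficiency is η_max = 1 − T_C/T_H = 1 − 291.15/485.00 = 0.3997.
W_max = η_max · Q_H = 0.3997 × 1510 = 604 J.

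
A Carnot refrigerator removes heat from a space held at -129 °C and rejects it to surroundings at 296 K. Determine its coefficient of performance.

T_C = -129 °C → -129 + 273.15 = 144.15 K.
For a reversible refrigerator, COP_R = T_C/(T_H − T_C) = 144.15/(296.00 − 144.15) = 0.949.

COP_R ≈ 0.949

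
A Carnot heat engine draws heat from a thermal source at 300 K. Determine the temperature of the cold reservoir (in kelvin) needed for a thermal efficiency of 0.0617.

T_C ≈ 281.5 K

From η = 1 − T_C/T_H, T_C = T_H·(1 − η) = 300.00 × (1 − 0.0617) = 281.5 K.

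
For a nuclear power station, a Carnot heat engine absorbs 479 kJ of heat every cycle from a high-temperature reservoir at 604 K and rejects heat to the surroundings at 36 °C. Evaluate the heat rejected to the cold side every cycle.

T_C = 36 °C → 36 + 273.15 = 309.15 K.
η_rev = 1 − T_C/T_H = 1 − 309.15/604.00 = 0.4882.
For a reversible cycle Q_C/Q_H = T_C/T_H, so Q_C = 479 × 309.15/604.00 = 245 kJ.

Q_C ≈ 245 kJ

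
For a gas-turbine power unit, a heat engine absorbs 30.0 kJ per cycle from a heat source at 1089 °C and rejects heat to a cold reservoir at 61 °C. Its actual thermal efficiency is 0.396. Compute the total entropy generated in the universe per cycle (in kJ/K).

ΔS_univ ≈ 0.03220 kJ/K

T_H = 1089 °C → 1089 + 273.15 = 1362.15 K.
T_C = 61 °C → 61 + 273.15 = 334.15 K.
W = η·Q_H = 0.396 × 30.0 = 11.88 kJ, so Q_C = Q_H − W = 18.12 kJ.
Entropy balance on the reservoirs: −Q_H/T_H = -0.02202 kJ/K, +Q_C/T_C = 0.05423 kJ/K.
ΔS_univ = −Q_H/T_H + Q_C/T_C = 0.03220 kJ/K (> 0, since η = 0.396 < η_Carnot = 0.755).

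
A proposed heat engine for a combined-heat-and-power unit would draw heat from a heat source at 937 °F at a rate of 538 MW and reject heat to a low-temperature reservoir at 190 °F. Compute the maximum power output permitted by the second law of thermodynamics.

T_H = 937 °F → (937 − 32) × 5/9 = 502.78 °C = 775.93 K.
T_C = 190 °F → (190 − 32) × 5/9 = 87.78 °C = 360.93 K.
By the Carnot theorem, η_max = 1 − T_C/T_H = 1 − 360.93/775.93 = 0.5348.
W_max = η_max · Q_H = 0.5348 × 538 = 288 MW.

Ẇ_max ≈ 288 MW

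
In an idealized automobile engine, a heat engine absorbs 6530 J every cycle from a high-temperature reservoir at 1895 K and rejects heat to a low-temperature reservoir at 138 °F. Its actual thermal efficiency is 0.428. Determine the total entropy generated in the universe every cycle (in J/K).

T_C = 138 °F → (138 − 32) × 5/9 = 58.89 °C = 332.04 K.
W = η·Q_H = 0.428 × 6530 = 2795 J, so Q_C = Q_H − W = 3735 J.
The hot reservoir loses entropy Q_H/T_H = 6530/1895.00 = 3.446 J/K; the cold reservoir gains Q_C/T_C = 3735/332.04 = 11.25 J/K.
ΔS_univ = −Q_H/T_H + Q_C/T_C = 7.80 J/K (> 0, since η = 0.428 < η_Carnot = 0.825).

ΔS_univ ≈ 7.80 J/K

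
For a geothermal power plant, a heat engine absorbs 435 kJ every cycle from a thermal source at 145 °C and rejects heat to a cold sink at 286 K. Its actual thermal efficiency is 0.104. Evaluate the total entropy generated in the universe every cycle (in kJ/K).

T_H = 145 °C → 145 + 273.15 = 418.15 K.
W = η·Q_H = 0.104 × 435 = 45.24 kJ, so Q_C = Q_H − W = 389.8 kJ.
Entropy balance on the reservoirs: −Q_H/T_H = -1.040 kJ/K, +Q_C/T_C = 1.363 kJ/K.
ΔS_univ = −Q_H/T_H + Q_C/T_C = 0.323 kJ/K (> 0, since η = 0.104 < η_Carnot = 0.316).

ΔS_univ ≈ 0.323 kJ/K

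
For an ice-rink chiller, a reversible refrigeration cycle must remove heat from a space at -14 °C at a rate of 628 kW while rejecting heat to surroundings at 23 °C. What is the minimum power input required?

T_H = 23 °C → 23 + 273.15 = 296.15 K.
T_C = -14 °C → -14 + 273.15 = 259.15 K.
Carnot COP: COP_R = T_C/(T_H − T_C) = 259.15/37.00 = 7.0041.
W = Q_C/COP_R = 628/7.0041 = 89.7 kW.

Ẇ_in ≈ 89.7 kW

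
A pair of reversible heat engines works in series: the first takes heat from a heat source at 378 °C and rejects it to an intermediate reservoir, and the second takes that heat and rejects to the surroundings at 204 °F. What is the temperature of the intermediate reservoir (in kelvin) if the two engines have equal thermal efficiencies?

T_m ≈ 490.0 K

T_H = 378 °C → 378 + 273.15 = 651.15 K.
T_C = 204 °F → (204 − 32) × 5/9 = 95.56 °C = 368.71 K.
Equal efficiencies require 1 − T_m/T_H = 1 − T_C/T_m, i.e. T_m/T_H = T_C/T_m, so T_m = √(T_H·T_C) = √(651.15 × 368.71) = 490.0 K.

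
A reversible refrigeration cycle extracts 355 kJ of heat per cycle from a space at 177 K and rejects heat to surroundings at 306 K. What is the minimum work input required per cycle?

W_in ≈ 258.7 kJ

The reversible coefficient of performance is COP_R = T_C/(T_H − T_C) = 177.00/129.00 = 1.3721.
W = Q_C/COP_R = 355/1.3721 = 258.7 kJ.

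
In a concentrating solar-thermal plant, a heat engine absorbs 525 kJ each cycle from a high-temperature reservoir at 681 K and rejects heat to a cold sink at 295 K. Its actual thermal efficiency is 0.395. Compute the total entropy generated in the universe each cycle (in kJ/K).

ΔS_univ ≈ 0.306 kJ/K

W = η·Q_H = 0.395 × 525 = 207.4 kJ, so Q_C = Q_H − W = 317.6 kJ.
The hot reservoir loses entropy Q_H/T_H = 525/681.00 = 0.7709 kJ/K; the cold reservoir gains Q_C/T_C = 317.6/295.00 = 1.077 kJ/K.
ΔS_univ = −Q_H/T_H + Q_C/T_C = 0.306 kJ/K (> 0, since η = 0.395 < η_Carnot = 0.567).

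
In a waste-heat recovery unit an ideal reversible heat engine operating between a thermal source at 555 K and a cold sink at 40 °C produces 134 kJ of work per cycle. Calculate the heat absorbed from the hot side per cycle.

Q_H ≈ 308 kJ

T_C = 40 °C → 40 + 273.15 = 313.15 K.
Since the cycle is reversible, η = 1 − T_C/T_H = 1 − 313.15/555.00 = 0.4358.
Q_H = W/η = 134/0.4358 = 308 kJ.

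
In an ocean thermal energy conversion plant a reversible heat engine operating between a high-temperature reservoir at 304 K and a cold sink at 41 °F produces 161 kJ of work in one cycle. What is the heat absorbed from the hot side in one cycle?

T_C = 41 °F → (41 − 32) × 5/9 = 5.00 °C = 278.15 K.
The Carnot efficiency is η = 1 − T_C/T_H = 1 − 278.15/304.00 = 0.0850.
Q_H = W/η = 161/0.0850 = 1893 kJ.

Q_H ≈ 1893 kJ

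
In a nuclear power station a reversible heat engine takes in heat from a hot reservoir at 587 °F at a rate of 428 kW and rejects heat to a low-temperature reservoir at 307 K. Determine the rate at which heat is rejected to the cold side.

Q̇_C ≈ 226 kW

T_H = 587 °F → (587 − 32) × 5/9 = 308.33 °C = 581.48 K.
η_rev = 1 − T_C/T_H = 1 − 307.00/581.48 = 0.4720.
For a reversible cycle Q_C/Q_H = T_C/T_H, so Q_C = 428 × 307.00/581.48 = 226 kW.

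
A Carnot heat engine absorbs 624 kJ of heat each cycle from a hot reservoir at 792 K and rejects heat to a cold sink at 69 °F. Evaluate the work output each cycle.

T_C = 69 °F → (69 − 32) × 5/9 = 20.56 °C = 293.71 K.
Since the cycle is reversible, η = 1 − T_C/T_H = 1 − 293.71/792.00 = 0.6292.
W = η·Q_H = 0.6292 × 624 = 393 kJ.

W ≈ 393 kJ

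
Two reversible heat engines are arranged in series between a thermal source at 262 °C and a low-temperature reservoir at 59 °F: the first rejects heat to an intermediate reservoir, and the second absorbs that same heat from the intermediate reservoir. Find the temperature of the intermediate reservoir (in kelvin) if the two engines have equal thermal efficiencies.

T_H = 262 °C → 262 + 273.15 = 535.15 K.
T_C = 59 °F → (59 − 32) × 5/9 = 15.00 °C = 288.15 K.
Equal efficiencies require 1 − T_m/T_H = 1 − T_C/T_m, i.e. T_m/T_H = T_C/T_m, so T_m = √(T_H·T_C) = √(535.15 × 288.15) = 393 K.

T_m ≈ 393 K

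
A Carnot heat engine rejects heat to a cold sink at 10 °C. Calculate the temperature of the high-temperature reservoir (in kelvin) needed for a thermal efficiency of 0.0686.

T_C = 10 °C → 10 + 273.15 = 283.15 K.
From η = 1 − T_C/T_H, solving for T_H gives T_H = T_C/(1 − η) = 283.15/(1 − 0.0686) = 304 K.

T_H ≈ 304 K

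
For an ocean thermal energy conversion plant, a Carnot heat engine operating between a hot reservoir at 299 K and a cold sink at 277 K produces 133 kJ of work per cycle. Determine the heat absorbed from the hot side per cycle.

η_rev = 1 − T_C/T_H = 1 − 277.00/299.00 = 0.0736.
Q_H = W/η = 133/0.0736 = 1808 kJ.

Q_H ≈ 1808 kJ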